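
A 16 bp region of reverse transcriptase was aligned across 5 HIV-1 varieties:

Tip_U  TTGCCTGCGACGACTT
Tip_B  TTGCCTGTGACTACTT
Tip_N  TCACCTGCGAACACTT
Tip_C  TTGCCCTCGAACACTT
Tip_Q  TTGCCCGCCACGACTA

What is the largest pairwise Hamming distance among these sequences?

7

Pairwise Hamming distances:
  Tip_U vs Tip_B: 2
  Tip_U vs Tip_N: 4
  Tip_U vs Tip_C: 4
  Tip_U vs Tip_Q: 3
  Tip_B vs Tip_N: 5
  Tip_B vs Tip_C: 5
  Tip_B vs Tip_Q: 5
  Tip_N vs Tip_C: 4
  Tip_N vs Tip_Q: 7
  Tip_C vs Tip_Q: 5
The largest is 7, between Tip_N and Tip_Q.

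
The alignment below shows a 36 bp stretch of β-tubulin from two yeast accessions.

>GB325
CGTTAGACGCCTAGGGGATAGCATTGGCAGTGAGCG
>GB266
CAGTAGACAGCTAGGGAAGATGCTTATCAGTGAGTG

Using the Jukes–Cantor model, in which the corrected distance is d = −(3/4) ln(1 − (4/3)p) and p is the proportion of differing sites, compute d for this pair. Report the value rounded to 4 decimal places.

0.4408

Mismatches occur at site 2 (G↔A), site 3 (T↔G), site 9 (G↔A), site 10 (C↔G), site 17 (G↔A), site 19 (T↔G), site 21 (G↔T), site 22 (C↔G), site 23 (A↔C), site 26 (G↔A), site 27 (G↔T), site 35 (C↔T).
p = 12/36 = 0.333333.
d = −0.75 · ln(1 − (4/3)·0.333333) = −0.75 · ln(0.555556) = −0.75 · (-0.587786) = 0.4408.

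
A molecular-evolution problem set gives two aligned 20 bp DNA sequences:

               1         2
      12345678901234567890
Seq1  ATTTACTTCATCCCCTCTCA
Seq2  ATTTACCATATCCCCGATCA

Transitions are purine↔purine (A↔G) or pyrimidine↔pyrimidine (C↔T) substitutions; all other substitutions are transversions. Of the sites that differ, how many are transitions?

The sequences differ at positions 7 (T/C, transition), 8 (T/A, transversion), 9 (C/T, transition), 16 (T/G, transversion), 17 (C/A, transversion).
Of the 5 differences, 2 transitions and 3 transversions, so the answer is 2.

2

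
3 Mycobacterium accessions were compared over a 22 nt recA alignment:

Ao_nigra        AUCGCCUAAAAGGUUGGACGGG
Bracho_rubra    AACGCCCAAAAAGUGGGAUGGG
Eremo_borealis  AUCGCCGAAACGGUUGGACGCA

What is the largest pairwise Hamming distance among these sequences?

Pairwise Hamming distances:
  Ao_nigra vs Bracho_rubra: 5
  Ao_nigra vs Eremo_borealis: 4
  Bracho_rubra vs Eremo_borealis: 8
The largest is 8, between Bracho_rubra and Eremo_borealis.

8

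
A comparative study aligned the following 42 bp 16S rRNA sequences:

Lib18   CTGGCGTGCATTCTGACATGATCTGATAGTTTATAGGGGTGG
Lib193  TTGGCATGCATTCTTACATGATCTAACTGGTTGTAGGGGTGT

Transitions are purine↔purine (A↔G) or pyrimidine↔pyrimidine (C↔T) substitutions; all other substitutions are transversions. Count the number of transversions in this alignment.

The sequences differ at positions 1 (C/T, transition), 6 (G/A, transition), 15 (G/T, transversion), 25 (G/A, transition), 27 (T/C, transition), 28 (A/T, transversion), 30 (T/G, transversion), 33 (A/G, transition), 42 (G/T, transversion).
Of the 9 differences, 5 transitions and 4 transversions, so the answer is 4.

4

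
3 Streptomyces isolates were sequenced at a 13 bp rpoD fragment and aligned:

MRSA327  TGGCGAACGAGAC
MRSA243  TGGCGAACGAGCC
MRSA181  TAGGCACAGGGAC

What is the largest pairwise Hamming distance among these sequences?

7

Pairwise Hamming distances:
  MRSA327 vs MRSA243: 1
  MRSA327 vs MRSA181: 6
  MRSA243 vs MRSA181: 7
The largest is 7, between MRSA243 and MRSA181.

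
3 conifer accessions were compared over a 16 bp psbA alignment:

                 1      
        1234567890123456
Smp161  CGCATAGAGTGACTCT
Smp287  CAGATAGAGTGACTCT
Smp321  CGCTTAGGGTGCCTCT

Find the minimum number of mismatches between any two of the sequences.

Pairwise Hamming distances:
  Smp161 vs Smp287: 2
  Smp161 vs Smp321: 3
  Smp287 vs Smp321: 5
The smallest is 2, between Smp161 and Smp287.

2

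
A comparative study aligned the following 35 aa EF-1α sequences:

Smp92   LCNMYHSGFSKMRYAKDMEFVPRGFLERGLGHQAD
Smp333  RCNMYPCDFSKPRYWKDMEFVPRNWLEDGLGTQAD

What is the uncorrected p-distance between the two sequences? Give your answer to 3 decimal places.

0.286

Mismatches occur at site 1 (L→R), site 6 (H→P), site 7 (S→C), site 8 (G→D), site 12 (M→P), site 15 (A→W), site 24 (G→N), site 25 (F→W), site 28 (R→D), site 32 (H→T).
There are 10 differences over 35 sites, so p = 10/35 = 0.286.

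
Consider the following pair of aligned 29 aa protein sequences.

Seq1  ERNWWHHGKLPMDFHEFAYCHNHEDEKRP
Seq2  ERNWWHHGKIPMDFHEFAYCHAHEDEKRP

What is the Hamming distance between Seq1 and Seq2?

The sequences differ at positions 10 (L/I), 22 (N/A).
That gives 2 mismatches out of 29 aligned sites, so the Hamming distance is 2.

2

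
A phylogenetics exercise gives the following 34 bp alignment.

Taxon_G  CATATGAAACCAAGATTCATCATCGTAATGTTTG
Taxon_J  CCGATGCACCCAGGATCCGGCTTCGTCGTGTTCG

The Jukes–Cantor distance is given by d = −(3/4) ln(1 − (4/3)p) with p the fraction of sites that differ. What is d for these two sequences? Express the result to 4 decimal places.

The sequences differ at positions 2 (A/C), 3 (T/G), 7 (A/C), 9 (A/C), 13 (A/G), 17 (T/C), 19 (A/G), 20 (T/G), 22 (A/T), 27 (A/C), 28 (A/G), 33 (T/C).
p = 12/34 = 0.352941.
d = −0.75 · ln(1 − (4/3)·0.352941) = −0.75 · ln(0.529412) = −0.75 · (-0.635988) = 0.4770.

0.4770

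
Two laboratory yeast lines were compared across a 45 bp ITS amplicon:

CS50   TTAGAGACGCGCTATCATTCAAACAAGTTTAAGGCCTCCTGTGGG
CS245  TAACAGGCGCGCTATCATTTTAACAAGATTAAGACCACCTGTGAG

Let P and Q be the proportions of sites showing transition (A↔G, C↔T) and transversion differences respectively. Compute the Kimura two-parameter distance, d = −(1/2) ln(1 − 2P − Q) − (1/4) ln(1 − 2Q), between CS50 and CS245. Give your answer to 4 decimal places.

Mismatches occur at site 2 (T→A, transversion), site 4 (G→C, transversion), site 7 (A→G, transition), site 20 (C→T, transition), site 21 (A→T, transversion), site 28 (T→A, transversion), site 34 (G→A, transition), site 37 (T→A, transversion), site 44 (G→A, transition).
Of the 9 differences, 4 transitions and 5 transversions over 45 sites: P = 4/45 = 0.088889, Q = 5/45 = 0.111111.
d = −0.5·ln(0.711111) − 0.25·ln(0.777778) = −0.5·(-0.340927) − 0.25·(-0.251314) = 0.2333.

0.2333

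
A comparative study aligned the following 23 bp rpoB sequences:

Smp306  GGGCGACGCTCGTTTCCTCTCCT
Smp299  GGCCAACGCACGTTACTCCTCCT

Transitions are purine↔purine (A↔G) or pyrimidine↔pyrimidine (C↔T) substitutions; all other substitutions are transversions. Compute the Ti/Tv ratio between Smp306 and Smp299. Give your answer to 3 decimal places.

1.000

Differing sites — 3:G/C (Tv); 5:G/A (Ti); 10:T/A (Tv); 15:T/A (Tv); 17:C/T (Ti); 18:T/C (Ti).
Of the 6 differences, 3 transitions and 3 transversions, so Ti/Tv = 3/3 = 1.000.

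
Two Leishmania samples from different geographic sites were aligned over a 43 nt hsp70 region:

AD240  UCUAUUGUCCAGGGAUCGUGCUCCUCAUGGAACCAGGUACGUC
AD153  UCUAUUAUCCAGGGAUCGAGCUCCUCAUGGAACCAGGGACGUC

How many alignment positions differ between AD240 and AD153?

3

Differing sites — 7:G/A; 19:U/A; 38:U/G.
That gives 3 mismatches out of 43 aligned sites, so the Hamming distance is 3.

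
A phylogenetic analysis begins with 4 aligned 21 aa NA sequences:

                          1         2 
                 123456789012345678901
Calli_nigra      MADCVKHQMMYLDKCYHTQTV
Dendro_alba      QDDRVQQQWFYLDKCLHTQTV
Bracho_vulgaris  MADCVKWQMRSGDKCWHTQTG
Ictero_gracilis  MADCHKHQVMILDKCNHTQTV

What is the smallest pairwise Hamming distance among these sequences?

4

Pairwise Hamming distances:
  Calli_nigra vs Dendro_alba: 8
  Calli_nigra vs Bracho_vulgaris: 6
  Calli_nigra vs Ictero_gracilis: 4
  Dendro_alba vs Bracho_vulgaris: 11
  Dendro_alba vs Ictero_gracilis: 10
  Bracho_vulgaris vs Ictero_gracilis: 8
The smallest is 4, between Calli_nigra and Ictero_gracilis.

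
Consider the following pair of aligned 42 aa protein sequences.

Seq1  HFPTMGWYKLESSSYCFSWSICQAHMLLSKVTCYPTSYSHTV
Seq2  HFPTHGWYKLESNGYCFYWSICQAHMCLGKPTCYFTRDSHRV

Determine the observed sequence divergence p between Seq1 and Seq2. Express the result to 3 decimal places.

0.262

Differing sites — 5:M/H; 13:S/N; 14:S/G; 18:S/Y; 27:L/C; 29:S/G; 31:V/P; 35:P/F; 37:S/R; 38:Y/D; 41:T/R.
There are 11 differences over 42 sites, so p = 11/42 = 0.262.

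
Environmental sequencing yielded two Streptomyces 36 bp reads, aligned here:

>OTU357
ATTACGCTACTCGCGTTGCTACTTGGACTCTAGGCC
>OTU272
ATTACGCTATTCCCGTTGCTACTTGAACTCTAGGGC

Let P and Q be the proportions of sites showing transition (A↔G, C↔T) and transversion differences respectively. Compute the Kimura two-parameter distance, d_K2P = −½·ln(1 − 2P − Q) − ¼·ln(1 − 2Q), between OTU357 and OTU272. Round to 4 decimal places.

Mismatches occur at site 10 (C↔T, transition), site 13 (G↔C, transversion), site 26 (G↔A, transition), site 35 (C↔G, transversion).
Of the 4 differences, 2 transitions and 2 transversions over 36 sites: P = 2/36 = 0.055556, Q = 2/36 = 0.055556.
d = −0.5·ln(0.833332) − 0.25·ln(0.888888) = −0.5·(-0.182323) − 0.25·(-0.117784) = 0.1206.

0.1206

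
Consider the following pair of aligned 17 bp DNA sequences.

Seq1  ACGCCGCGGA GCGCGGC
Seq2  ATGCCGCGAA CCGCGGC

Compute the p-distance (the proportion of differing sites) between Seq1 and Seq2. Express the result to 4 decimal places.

0.1765

Mismatches occur at site 2 (C/T), site 9 (G/A), site 11 (G/C).
There are 3 differences over 17 sites, so p = 3/17 = 0.1765.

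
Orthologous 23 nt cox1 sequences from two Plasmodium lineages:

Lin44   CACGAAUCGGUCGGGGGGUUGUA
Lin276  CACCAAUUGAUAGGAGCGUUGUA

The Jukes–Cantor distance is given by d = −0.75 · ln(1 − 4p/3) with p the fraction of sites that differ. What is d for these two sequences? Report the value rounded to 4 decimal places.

0.3206

Differing sites — 4:G/C; 8:C/U; 10:G/A; 12:C/A; 15:G/A; 17:G/C.
p = 6/23 = 0.260870.
d = −0.75 · ln(1 − (4/3)·0.260870) = −0.75 · ln(0.652173) = −0.75 · (-0.427445) = 0.3206.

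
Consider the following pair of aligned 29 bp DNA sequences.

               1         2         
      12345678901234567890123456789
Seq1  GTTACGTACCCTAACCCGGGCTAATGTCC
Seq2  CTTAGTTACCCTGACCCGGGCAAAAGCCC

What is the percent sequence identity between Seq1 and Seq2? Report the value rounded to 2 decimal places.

75.86%

Mismatches occur at site 1 (G→C), site 5 (C→G), site 6 (G→T), site 13 (A→G), site 22 (T→A), site 25 (T→A), site 27 (T→C).
22 of the 29 sites match, so the percent identity is 22/29 × 100 = 75.86%.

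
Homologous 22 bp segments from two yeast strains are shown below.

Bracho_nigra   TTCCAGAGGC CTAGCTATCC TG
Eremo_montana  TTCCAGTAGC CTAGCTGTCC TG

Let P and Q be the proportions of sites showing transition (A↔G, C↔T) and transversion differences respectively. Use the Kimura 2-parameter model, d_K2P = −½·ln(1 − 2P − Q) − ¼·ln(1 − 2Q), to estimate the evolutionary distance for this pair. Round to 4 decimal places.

0.1527

The sequences differ at positions 7 (A/T, transversion), 8 (G/A, transition), 17 (A/G, transition).
Of the 3 differences, 2 transitions and 1 transversion over 22 sites: P = 2/22 = 0.090909, Q = 1/22 = 0.045455.
d = −0.5·ln(0.772727) − 0.25·ln(0.909090) = −0.5·(-0.257829) − 0.25·(-0.095311) = 0.1527.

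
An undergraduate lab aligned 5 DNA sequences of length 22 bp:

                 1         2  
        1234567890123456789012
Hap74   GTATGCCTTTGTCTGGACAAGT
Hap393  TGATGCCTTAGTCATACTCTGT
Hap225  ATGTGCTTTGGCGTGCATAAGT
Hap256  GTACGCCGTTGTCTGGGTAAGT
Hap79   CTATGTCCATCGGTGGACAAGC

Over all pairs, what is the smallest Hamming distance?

4

Pairwise Hamming distances:
  Hap74 vs Hap393: 10
  Hap74 vs Hap225: 8
  Hap74 vs Hap256: 4
  Hap74 vs Hap79: 8
  Hap393 vs Hap225: 13
  Hap393 vs Hap256: 11
  Hap393 vs Hap79: 17
  Hap225 vs Hap256: 10
  Hap225 vs Hap79: 12
  Hap256 vs Hap79: 11
The smallest is 4, between Hap74 and Hap256.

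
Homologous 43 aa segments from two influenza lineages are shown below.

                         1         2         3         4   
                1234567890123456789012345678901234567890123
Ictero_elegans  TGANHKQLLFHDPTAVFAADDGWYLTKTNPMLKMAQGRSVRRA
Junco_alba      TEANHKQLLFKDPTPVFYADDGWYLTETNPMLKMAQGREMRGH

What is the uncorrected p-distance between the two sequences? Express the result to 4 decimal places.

0.2093

Mismatches occur at site 2 (G/E), site 11 (H/K), site 15 (A/P), site 18 (A/Y), site 27 (K/E), site 39 (S/E), site 40 (V/M), site 42 (R/G), site 43 (A/H).
There are 9 differences over 43 sites, so p = 9/43 = 0.2093.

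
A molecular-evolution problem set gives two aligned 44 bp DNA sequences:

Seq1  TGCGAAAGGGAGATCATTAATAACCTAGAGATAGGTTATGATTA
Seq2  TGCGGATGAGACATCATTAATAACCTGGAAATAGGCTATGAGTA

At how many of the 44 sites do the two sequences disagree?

8

Mismatches occur at site 5 (A→G), site 7 (A→T), site 9 (G→A), site 12 (G→C), site 27 (A→G), site 30 (G→A), site 36 (T→C), site 42 (T→G).
That gives 8 mismatches out of 44 aligned sites, so the Hamming distance is 8.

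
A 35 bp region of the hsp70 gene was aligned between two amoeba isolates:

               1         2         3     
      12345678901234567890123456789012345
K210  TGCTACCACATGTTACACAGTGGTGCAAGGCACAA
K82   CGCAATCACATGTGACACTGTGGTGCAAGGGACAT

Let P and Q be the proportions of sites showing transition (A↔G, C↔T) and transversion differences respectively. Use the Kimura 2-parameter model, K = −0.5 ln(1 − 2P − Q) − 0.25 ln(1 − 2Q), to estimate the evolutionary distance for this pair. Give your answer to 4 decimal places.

The sequences differ at positions 1 (T/C, transition), 4 (T/A, transversion), 6 (C/T, transition), 14 (T/G, transversion), 19 (A/T, transversion), 31 (C/G, transversion), 35 (A/T, transversion).
Of the 7 differences, 2 transitions and 5 transversions over 35 sites: P = 2/35 = 0.057143, Q = 5/35 = 0.142857.
d = −0.5·ln(0.742857) − 0.25·ln(0.714286) = −0.5·(-0.297252) − 0.25·(-0.336472) = 0.2327.

0.2327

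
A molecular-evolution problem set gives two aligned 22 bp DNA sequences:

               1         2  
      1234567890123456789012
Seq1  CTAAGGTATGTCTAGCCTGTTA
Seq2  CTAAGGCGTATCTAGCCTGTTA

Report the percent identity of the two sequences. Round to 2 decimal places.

The sequences differ at positions 7 (T/C), 8 (A/G), 10 (G/A).
19 of the 22 sites match, so the percent identity is 19/22 × 100 = 86.36%.

86.36%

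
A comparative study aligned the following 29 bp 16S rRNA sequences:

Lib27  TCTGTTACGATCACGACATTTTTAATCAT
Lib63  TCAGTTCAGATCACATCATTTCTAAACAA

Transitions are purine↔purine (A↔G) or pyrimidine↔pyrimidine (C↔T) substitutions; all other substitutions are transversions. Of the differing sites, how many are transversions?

6

Mismatches occur at site 3 (T/A, transversion), site 7 (A/C, transversion), site 8 (C/A, transversion), site 15 (G/A, transition), site 16 (A/T, transversion), site 22 (T/C, transition), site 26 (T/A, transversion), site 29 (T/A, transversion).
Of the 8 differences, 2 transitions and 6 transversions, so the answer is 6.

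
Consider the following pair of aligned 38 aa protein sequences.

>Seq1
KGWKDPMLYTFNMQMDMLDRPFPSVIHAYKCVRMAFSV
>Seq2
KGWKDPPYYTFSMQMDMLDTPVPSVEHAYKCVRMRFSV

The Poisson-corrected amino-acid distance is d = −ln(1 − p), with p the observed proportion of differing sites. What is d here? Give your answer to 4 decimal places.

0.2036

Differing sites — 7:M/P; 8:L/Y; 12:N/S; 20:R/T; 22:F/V; 26:I/E; 35:A/R.
p = 7/38 = 0.184211.
d = −ln(1 − 0.184211) = −ln(0.815789) = 0.2036.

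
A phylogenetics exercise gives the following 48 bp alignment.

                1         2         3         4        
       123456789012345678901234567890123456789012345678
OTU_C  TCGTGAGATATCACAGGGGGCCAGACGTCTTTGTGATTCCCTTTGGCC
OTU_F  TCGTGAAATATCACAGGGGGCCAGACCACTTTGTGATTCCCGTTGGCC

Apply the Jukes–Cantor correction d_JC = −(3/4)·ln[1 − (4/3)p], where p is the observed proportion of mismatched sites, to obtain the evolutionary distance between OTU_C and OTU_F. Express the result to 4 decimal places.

0.0883

Mismatches occur at site 7 (G→A), site 27 (G→C), site 28 (T→A), site 42 (T→G).
p = 4/48 = 0.083333.
d = −0.75 · ln(1 − (4/3)·0.083333) = −0.75 · ln(0.888889) = −0.75 · (-0.117783) = 0.0883.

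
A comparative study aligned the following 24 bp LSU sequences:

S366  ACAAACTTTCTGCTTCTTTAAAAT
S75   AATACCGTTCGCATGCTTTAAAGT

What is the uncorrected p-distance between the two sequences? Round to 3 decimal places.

Mismatches occur at site 2 (C/A), site 3 (A/T), site 5 (A/C), site 7 (T/G), site 11 (T/G), site 12 (G/C), site 13 (C/A), site 15 (T/G), site 23 (A/G).
There are 9 differences over 24 sites, so p = 9/24 = 0.375.

0.375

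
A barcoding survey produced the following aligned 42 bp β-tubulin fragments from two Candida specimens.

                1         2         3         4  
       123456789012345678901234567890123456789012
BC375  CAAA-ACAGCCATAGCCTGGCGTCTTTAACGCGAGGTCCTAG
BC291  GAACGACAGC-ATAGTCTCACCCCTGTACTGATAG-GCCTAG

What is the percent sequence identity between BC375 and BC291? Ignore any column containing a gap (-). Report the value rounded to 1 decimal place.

Excluding the 3 gap columns leaves 39 comparable sites.
The sequences differ at positions 1 (C/G), 4 (A/C), 16 (C/T), 19 (G/C), 20 (G/A), 22 (G/C), 23 (T/C), 26 (T/G), 29 (A/C), 30 (C/T), 32 (C/A), 33 (G/T), 37 (T/G).
26 of the 39 comparable sites match, so the percent identity is 26/39 × 100 = 66.7%.

66.7%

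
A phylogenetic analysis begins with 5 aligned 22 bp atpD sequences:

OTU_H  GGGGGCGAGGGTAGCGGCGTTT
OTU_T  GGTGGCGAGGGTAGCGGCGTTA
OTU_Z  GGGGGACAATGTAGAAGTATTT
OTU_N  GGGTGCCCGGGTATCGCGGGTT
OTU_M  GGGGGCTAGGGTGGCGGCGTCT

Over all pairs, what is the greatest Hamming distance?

Pairwise Hamming distances:
  OTU_H vs OTU_T: 2
  OTU_H vs OTU_Z: 8
  OTU_H vs OTU_N: 7
  OTU_H vs OTU_M: 3
  OTU_T vs OTU_Z: 10
  OTU_T vs OTU_N: 9
  OTU_T vs OTU_M: 5
  OTU_Z vs OTU_N: 12
  OTU_Z vs OTU_M: 10
  OTU_N vs OTU_M: 9
The largest is 12, between OTU_Z and OTU_N.

12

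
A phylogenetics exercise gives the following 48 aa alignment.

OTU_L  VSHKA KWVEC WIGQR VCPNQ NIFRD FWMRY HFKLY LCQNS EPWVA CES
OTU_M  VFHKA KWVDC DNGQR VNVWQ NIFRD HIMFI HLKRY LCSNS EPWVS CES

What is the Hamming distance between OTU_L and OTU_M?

Differing sites — 2:S/F; 9:E/D; 11:W/D; 12:I/N; 17:C/N; 18:P/V; 19:N/W; 26:F/H; 27:W/I; 29:R/F; 30:Y/I; 32:F/L; 34:L/R; 38:Q/S; 45:A/S.
That gives 15 mismatches out of 48 aligned sites, so the Hamming distance is 15.

15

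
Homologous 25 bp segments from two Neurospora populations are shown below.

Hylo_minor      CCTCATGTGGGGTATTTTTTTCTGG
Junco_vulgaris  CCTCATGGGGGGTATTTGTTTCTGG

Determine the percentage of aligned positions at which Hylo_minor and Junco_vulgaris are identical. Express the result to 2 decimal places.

92.00%

Mismatches occur at site 8 (T→G), site 18 (T→G).
23 of the 25 sites match, so the percent identity is 23/25 × 100 = 92.00%.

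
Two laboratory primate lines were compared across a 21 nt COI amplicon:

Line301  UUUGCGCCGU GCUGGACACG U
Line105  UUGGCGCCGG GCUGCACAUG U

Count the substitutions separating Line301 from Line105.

Mismatches occur at site 3 (U→G), site 10 (U→G), site 15 (G→C), site 19 (C→U).
That gives 4 mismatches out of 21 aligned sites, so the Hamming distance is 4.

4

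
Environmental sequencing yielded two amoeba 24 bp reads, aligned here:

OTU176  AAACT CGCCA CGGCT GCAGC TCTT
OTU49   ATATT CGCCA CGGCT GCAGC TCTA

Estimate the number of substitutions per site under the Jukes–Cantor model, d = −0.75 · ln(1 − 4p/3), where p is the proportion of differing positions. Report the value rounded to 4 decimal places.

The sequences differ at positions 2 (A/T), 4 (C/T), 24 (T/A).
p = 3/24 = 0.125000.
d = −0.75 · ln(1 − (4/3)·0.125000) = −0.75 · ln(0.833333) = −0.75 · (-0.182322) = 0.1367.

0.1367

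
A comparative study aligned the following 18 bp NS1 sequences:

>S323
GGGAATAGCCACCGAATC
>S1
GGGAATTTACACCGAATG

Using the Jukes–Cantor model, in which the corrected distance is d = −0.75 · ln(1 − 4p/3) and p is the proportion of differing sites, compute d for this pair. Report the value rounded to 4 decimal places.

0.2635

The sequences differ at positions 7 (A/T), 8 (G/T), 9 (C/A), 18 (C/G).
p = 4/18 = 0.222222.
d = −0.75 · ln(1 − (4/3)·0.222222) = −0.75 · ln(0.703704) = −0.75 · (-0.351397) = 0.2635.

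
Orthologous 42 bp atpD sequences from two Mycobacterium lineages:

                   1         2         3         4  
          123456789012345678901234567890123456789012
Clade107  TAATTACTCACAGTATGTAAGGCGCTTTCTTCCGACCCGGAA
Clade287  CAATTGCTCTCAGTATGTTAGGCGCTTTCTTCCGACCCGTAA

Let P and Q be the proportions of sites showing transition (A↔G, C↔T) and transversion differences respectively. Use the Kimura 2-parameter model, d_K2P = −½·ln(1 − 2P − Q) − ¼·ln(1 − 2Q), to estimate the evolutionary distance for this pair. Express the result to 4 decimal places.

The sequences differ at positions 1 (T/C, transition), 6 (A/G, transition), 10 (A/T, transversion), 19 (A/T, transversion), 40 (G/T, transversion).
Of the 5 differences, 2 transitions and 3 transversions over 42 sites: P = 2/42 = 0.047619, Q = 3/42 = 0.071429.
d = −0.5·ln(0.833333) − 0.25·ln(0.857142) = −0.5·(-0.182322) − 0.25·(-0.154152) = 0.1297.

0.1297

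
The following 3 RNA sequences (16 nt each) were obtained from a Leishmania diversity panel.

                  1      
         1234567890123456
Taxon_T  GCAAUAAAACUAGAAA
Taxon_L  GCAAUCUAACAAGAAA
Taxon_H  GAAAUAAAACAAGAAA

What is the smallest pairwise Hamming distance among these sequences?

2

Pairwise Hamming distances:
  Taxon_T vs Taxon_L: 3
  Taxon_T vs Taxon_H: 2
  Taxon_L vs Taxon_H: 3
The smallest is 2, between Taxon_T and Taxon_H.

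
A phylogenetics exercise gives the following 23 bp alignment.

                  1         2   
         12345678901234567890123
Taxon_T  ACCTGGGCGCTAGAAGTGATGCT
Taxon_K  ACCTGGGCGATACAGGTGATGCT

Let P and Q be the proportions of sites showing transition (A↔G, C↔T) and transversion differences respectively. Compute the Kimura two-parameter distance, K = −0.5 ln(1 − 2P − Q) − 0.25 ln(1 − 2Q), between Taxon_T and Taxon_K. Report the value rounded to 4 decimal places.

Differing sites — 10:C/A (Tv); 13:G/C (Tv); 15:A/G (Ti).
Of the 3 differences, 1 transition and 2 transversions over 23 sites: P = 1/23 = 0.043478, Q = 2/23 = 0.086957.
d = −0.5·ln(0.826087) − 0.25·ln(0.826086) = −0.5·(-0.191055) − 0.25·(-0.191056) = 0.1433.

0.1433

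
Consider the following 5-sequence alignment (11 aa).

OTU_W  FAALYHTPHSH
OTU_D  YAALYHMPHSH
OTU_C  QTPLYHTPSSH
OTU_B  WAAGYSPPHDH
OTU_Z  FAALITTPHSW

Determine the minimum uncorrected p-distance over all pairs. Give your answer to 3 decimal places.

Pairwise Hamming distances:
  OTU_W vs OTU_D: 2
  OTU_W vs OTU_C: 4
  OTU_W vs OTU_B: 5
  OTU_W vs OTU_Z: 3
  OTU_D vs OTU_C: 5
  OTU_D vs OTU_B: 5
  OTU_D vs OTU_Z: 5
  OTU_C vs OTU_B: 8
  OTU_C vs OTU_Z: 7
  OTU_B vs OTU_Z: 7
The smallest is 2 mismatches, between OTU_W and OTU_D; p = 2/11 = 0.182.

0.182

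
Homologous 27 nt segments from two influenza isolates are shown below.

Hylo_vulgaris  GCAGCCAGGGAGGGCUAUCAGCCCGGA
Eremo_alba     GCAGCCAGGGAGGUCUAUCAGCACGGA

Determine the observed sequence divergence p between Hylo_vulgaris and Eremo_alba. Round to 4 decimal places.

0.0741

The sequences differ at positions 14 (G/U), 23 (C/A).
There are 2 differences over 27 sites, so p = 2/27 = 0.0741.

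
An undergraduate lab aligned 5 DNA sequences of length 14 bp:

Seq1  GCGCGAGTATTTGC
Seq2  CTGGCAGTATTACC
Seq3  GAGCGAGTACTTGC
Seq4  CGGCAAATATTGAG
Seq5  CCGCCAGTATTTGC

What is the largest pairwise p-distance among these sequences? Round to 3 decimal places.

0.571

Pairwise Hamming distances:
  Seq1 vs Seq2: 6
  Seq1 vs Seq3: 2
  Seq1 vs Seq4: 7
  Seq1 vs Seq5: 2
  Seq2 vs Seq3: 7
  Seq2 vs Seq4: 7
  Seq2 vs Seq5: 4
  Seq3 vs Seq4: 8
  Seq3 vs Seq5: 4
  Seq4 vs Seq5: 6
The largest is 8 mismatches, between Seq3 and Seq4; p = 8/14 = 0.571.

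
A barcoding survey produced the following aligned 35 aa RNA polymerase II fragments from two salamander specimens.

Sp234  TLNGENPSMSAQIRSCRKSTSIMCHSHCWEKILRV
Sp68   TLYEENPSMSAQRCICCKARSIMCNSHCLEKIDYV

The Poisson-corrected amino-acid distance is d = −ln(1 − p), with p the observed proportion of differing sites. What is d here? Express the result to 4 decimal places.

The sequences differ at positions 3 (N/Y), 4 (G/E), 13 (I/R), 14 (R/C), 15 (S/I), 17 (R/C), 19 (S/A), 20 (T/R), 25 (H/N), 29 (W/L), 33 (L/D), 34 (R/Y).
p = 12/35 = 0.342857.
d = −ln(1 − 0.342857) = −ln(0.657143) = 0.4199.

0.4199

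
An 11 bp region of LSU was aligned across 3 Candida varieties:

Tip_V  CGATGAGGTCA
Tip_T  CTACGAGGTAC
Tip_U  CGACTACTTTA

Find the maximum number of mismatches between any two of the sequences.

6

Pairwise Hamming distances:
  Tip_V vs Tip_T: 4
  Tip_V vs Tip_U: 5
  Tip_T vs Tip_U: 6
The largest is 6, between Tip_T and Tip_U.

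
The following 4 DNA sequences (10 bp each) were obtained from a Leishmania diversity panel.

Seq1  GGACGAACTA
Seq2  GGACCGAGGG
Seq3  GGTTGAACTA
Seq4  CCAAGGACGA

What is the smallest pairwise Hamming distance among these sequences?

Pairwise Hamming distances:
  Seq1 vs Seq2: 5
  Seq1 vs Seq3: 2
  Seq1 vs Seq4: 5
  Seq2 vs Seq3: 7
  Seq2 vs Seq4: 6
  Seq3 vs Seq4: 6
The smallest is 2, between Seq1 and Seq3.

2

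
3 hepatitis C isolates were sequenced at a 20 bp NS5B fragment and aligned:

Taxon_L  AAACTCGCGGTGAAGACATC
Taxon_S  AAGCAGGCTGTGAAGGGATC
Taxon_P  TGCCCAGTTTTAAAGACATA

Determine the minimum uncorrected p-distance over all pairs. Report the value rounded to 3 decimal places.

Pairwise Hamming distances:
  Taxon_L vs Taxon_S: 6
  Taxon_L vs Taxon_P: 10
  Taxon_S vs Taxon_P: 11
The smallest is 6 mismatches, between Taxon_L and Taxon_S; p = 6/20 = 0.300.

0.300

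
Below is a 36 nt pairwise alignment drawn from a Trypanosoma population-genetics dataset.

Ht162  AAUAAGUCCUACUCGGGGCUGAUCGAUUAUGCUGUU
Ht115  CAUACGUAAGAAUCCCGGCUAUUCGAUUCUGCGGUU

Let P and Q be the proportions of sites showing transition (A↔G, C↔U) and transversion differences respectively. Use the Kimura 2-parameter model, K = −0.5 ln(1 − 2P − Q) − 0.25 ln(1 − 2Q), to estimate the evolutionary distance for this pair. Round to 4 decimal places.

Mismatches occur at site 1 (A↔C, transversion), site 5 (A↔C, transversion), site 8 (C↔A, transversion), site 9 (C↔A, transversion), site 10 (U↔G, transversion), site 12 (C↔A, transversion), site 15 (G↔C, transversion), site 16 (G↔C, transversion), site 21 (G↔A, transition), site 22 (A↔U, transversion), site 29 (A↔C, transversion), site 33 (U↔G, transversion).
Of the 12 differences, 1 transition and 11 transversions over 36 sites: P = 1/36 = 0.027778, Q = 11/36 = 0.305556.
d = −0.5·ln(0.638888) − 0.25·ln(0.388888) = −0.5·(-0.448026) − 0.25·(-0.944464) = 0.4601.

0.4601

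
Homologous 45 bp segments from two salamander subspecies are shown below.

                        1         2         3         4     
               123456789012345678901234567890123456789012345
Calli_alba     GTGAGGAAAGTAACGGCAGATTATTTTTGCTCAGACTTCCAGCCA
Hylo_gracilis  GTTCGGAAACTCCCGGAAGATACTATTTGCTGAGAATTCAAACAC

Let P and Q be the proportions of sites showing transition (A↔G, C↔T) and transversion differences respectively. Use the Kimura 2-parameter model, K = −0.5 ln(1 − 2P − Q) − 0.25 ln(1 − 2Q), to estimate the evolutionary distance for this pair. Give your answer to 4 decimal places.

0.4630

The sequences differ at positions 3 (G/T, transversion), 4 (A/C, transversion), 10 (G/C, transversion), 12 (A/C, transversion), 13 (A/C, transversion), 17 (C/A, transversion), 22 (T/A, transversion), 23 (A/C, transversion), 25 (T/A, transversion), 32 (C/G, transversion), 36 (C/A, transversion), 40 (C/A, transversion), 42 (G/A, transition), 44 (C/A, transversion), 45 (A/C, transversion).
Of the 15 differences, 1 transition and 14 transversions over 45 sites: P = 1/45 = 0.022222, Q = 14/45 = 0.311111.
d = −0.5·ln(0.644445) − 0.25·ln(0.377778) = −0.5·(-0.439366) − 0.25·(-0.973449) = 0.4630.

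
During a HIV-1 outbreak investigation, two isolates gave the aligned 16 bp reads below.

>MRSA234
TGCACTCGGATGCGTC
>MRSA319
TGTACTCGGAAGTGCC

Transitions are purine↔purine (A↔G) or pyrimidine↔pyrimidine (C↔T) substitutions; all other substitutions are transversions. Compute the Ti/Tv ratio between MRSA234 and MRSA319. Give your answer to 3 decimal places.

3.000

Mismatches occur at site 3 (C→T, transition), site 11 (T→A, transversion), site 13 (C→T, transition), site 15 (T→C, transition).
Of the 4 differences, 3 transitions and 1 transversion, so Ti/Tv = 3/1 = 3.000.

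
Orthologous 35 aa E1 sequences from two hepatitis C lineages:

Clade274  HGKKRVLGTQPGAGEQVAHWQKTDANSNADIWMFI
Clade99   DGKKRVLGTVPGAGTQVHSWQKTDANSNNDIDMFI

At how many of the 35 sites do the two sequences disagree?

7

The sequences differ at positions 1 (H/D), 10 (Q/V), 15 (E/T), 18 (A/H), 19 (H/S), 29 (A/N), 32 (W/D).
That gives 7 mismatches out of 35 aligned sites, so the Hamming distance is 7.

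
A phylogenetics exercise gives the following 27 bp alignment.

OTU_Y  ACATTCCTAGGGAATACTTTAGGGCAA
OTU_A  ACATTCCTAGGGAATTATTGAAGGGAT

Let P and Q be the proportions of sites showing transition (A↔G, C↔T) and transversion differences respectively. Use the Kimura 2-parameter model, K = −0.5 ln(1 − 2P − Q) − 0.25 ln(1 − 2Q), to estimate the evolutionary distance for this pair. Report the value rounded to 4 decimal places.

0.2657

Differing sites — 16:A/T (Tv); 17:C/A (Tv); 20:T/G (Tv); 22:G/A (Ti); 25:C/G (Tv); 27:A/T (Tv).
Of the 6 differences, 1 transition and 5 transversions over 27 sites: P = 1/27 = 0.037037, Q = 5/27 = 0.185185.
d = −0.5·ln(0.740741) − 0.25·ln(0.629630) = −0.5·(-0.300104) − 0.25·(-0.462623) = 0.2657.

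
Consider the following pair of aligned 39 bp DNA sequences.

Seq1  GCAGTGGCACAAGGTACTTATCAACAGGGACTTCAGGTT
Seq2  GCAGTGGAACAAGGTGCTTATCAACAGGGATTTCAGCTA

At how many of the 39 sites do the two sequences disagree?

Differing sites — 8:C/A; 16:A/G; 31:C/T; 37:G/C; 39:T/A.
That gives 5 mismatches out of 39 aligned sites, so the Hamming distance is 5.

5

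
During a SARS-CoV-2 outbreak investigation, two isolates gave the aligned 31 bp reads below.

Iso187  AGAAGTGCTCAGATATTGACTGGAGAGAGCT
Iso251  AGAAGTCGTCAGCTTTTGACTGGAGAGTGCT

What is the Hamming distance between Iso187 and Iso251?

5

Mismatches occur at site 7 (G↔C), site 8 (C↔G), site 13 (A↔C), site 15 (A↔T), site 28 (A↔T).
That gives 5 mismatches out of 31 aligned sites, so the Hamming distance is 5.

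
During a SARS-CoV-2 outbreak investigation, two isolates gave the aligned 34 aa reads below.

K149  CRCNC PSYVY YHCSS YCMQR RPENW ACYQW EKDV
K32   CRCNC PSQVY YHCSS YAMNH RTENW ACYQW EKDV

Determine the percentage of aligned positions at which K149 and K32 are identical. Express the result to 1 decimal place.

85.3%

Differing sites — 8:Y/Q; 17:C/A; 19:Q/N; 20:R/H; 22:P/T.
29 of the 34 sites match, so the percent identity is 29/34 × 100 = 85.3%.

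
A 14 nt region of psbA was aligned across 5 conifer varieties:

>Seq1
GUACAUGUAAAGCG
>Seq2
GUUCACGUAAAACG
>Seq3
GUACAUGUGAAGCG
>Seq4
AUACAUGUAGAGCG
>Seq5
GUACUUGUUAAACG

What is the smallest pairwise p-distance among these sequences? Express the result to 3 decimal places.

Pairwise Hamming distances:
  Seq1 vs Seq2: 3
  Seq1 vs Seq3: 1
  Seq1 vs Seq4: 2
  Seq1 vs Seq5: 3
  Seq2 vs Seq3: 4
  Seq2 vs Seq4: 5
  Seq2 vs Seq5: 4
  Seq3 vs Seq4: 3
  Seq3 vs Seq5: 3
  Seq4 vs Seq5: 5
The smallest is 1 mismatch, between Seq1 and Seq3; p = 1/14 = 0.071.

0.071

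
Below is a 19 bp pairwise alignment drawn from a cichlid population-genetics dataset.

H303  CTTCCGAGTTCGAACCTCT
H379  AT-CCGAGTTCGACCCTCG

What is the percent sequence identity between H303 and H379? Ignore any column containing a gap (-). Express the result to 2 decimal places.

83.33%

Excluding the 1 gap column leaves 18 comparable sites.
The sequences differ at positions 1 (C/A), 14 (A/C), 19 (T/G).
15 of the 18 comparable sites match, so the percent identity is 15/18 × 100 = 83.33%.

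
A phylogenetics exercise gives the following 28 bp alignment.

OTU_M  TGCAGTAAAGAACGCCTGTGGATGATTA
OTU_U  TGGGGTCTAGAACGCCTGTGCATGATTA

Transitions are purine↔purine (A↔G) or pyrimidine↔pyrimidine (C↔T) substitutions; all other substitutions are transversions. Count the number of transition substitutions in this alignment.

The sequences differ at positions 3 (C/G, transversion), 4 (A/G, transition), 7 (A/C, transversion), 8 (A/T, transversion), 21 (G/C, transversion).
Of the 5 differences, 1 transition and 4 transversions, so the answer is 1.

1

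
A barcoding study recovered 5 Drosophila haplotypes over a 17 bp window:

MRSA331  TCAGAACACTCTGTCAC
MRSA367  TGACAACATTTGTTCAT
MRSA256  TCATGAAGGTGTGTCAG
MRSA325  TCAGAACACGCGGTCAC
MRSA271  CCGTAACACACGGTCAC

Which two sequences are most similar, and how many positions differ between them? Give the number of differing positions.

2

Pairwise Hamming distances:
  MRSA331 vs MRSA367: 7
  MRSA331 vs MRSA256: 7
  MRSA331 vs MRSA325: 2
  MRSA331 vs MRSA271: 5
  MRSA367 vs MRSA256: 10
  MRSA367 vs MRSA325: 7
  MRSA367 vs MRSA271: 9
  MRSA256 vs MRSA325: 9
  MRSA256 vs MRSA271: 10
  MRSA325 vs MRSA271: 4
The smallest is 2, between MRSA331 and MRSA325.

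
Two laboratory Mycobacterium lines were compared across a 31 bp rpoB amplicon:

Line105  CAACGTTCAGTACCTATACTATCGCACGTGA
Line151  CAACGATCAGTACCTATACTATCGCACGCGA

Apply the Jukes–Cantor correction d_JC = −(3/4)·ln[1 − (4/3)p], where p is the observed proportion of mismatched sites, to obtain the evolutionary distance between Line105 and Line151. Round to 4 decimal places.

The sequences differ at positions 6 (T/A), 29 (T/C).
p = 2/31 = 0.064516.
d = −0.75 · ln(1 − (4/3)·0.064516) = −0.75 · ln(0.913979) = −0.75 · (-0.089948) = 0.0675.

0.0675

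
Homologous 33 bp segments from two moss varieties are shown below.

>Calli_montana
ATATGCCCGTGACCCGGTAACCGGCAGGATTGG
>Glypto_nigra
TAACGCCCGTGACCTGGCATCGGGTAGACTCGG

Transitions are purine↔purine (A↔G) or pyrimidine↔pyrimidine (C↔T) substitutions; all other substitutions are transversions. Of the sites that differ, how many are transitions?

6

Mismatches occur at site 1 (A/T, transversion), site 2 (T/A, transversion), site 4 (T/C, transition), site 15 (C/T, transition), site 18 (T/C, transition), site 20 (A/T, transversion), site 22 (C/G, transversion), site 25 (C/T, transition), site 28 (G/A, transition), site 29 (A/C, transversion), site 31 (T/C, transition).
Of the 11 differences, 6 transitions and 5 transversions, so the answer is 6.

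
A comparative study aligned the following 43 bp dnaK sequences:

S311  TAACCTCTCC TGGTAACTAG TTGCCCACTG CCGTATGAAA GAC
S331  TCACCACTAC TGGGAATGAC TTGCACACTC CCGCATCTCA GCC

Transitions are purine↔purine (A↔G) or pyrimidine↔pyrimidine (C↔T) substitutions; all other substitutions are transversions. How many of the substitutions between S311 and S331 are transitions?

Mismatches occur at site 2 (A↔C, transversion), site 6 (T↔A, transversion), site 9 (C↔A, transversion), site 14 (T↔G, transversion), site 17 (C↔T, transition), site 18 (T↔G, transversion), site 20 (G↔C, transversion), site 25 (C↔A, transversion), site 30 (G↔C, transversion), site 34 (T↔C, transition), site 37 (G↔C, transversion), site 38 (A↔T, transversion), site 39 (A↔C, transversion), site 42 (A↔C, transversion).
Of the 14 differences, 2 transitions and 12 transversions, so the answer is 2.

2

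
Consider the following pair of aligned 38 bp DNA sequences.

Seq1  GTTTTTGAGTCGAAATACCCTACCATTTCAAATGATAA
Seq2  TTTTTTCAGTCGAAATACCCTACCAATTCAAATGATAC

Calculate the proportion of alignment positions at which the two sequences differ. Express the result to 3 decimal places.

The sequences differ at positions 1 (G/T), 7 (G/C), 26 (T/A), 38 (A/C).
There are 4 differences over 38 sites, so p = 4/38 = 0.105.

0.105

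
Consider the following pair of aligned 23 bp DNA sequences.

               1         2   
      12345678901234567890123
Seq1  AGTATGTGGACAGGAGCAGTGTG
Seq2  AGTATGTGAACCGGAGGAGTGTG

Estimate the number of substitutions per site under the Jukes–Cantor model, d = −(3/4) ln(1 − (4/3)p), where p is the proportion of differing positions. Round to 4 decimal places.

The sequences differ at positions 9 (G/A), 12 (A/C), 17 (C/G).
p = 3/23 = 0.130435.
d = −0.75 · ln(1 − (4/3)·0.130435) = −0.75 · ln(0.826087) = −0.75 · (-0.191055) = 0.1433.

0.1433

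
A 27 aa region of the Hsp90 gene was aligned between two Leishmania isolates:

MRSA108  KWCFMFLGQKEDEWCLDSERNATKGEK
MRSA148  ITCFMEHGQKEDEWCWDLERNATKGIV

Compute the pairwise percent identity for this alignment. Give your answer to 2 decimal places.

70.37%

The sequences differ at positions 1 (K/I), 2 (W/T), 6 (F/E), 7 (L/H), 16 (L/W), 18 (S/L), 26 (E/I), 27 (K/V).
19 of the 27 sites match, so the percent identity is 19/27 × 100 = 70.37%.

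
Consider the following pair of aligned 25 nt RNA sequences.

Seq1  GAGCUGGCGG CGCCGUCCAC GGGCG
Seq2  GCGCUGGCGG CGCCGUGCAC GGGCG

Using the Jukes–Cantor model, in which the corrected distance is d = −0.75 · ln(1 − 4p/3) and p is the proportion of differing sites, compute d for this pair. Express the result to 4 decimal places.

0.0846

Mismatches occur at site 2 (A/C), site 17 (C/G).
p = 2/25 = 0.080000.
d = −0.75 · ln(1 − (4/3)·0.080000) = −0.75 · ln(0.893333) = −0.75 · (-0.112796) = 0.0846.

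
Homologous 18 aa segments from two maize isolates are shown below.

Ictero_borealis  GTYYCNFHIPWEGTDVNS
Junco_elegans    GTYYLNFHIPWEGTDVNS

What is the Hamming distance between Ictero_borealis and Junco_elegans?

A single mismatch occurs at site 5 (C/L).
That gives 1 mismatch out of 18 aligned sites, so the Hamming distance is 1.

1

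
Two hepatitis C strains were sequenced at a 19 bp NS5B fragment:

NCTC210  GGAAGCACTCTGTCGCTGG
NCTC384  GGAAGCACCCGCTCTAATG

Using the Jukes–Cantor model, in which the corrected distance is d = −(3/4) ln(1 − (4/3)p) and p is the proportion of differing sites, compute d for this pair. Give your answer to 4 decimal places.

0.5068

Mismatches occur at site 9 (T/C), site 11 (T/G), site 12 (G/C), site 15 (G/T), site 16 (C/A), site 17 (T/A), site 18 (G/T).
p = 7/19 = 0.368421.
d = −0.75 · ln(1 − (4/3)·0.368421) = −0.75 · ln(0.508772) = −0.75 · (-0.675755) = 0.5068.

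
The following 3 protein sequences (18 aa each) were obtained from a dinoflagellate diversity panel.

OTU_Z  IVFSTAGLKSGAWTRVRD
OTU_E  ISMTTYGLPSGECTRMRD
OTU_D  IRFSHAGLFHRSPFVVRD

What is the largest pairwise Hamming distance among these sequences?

Pairwise Hamming distances:
  OTU_Z vs OTU_E: 8
  OTU_Z vs OTU_D: 9
  OTU_E vs OTU_D: 13
The largest is 13, between OTU_E and OTU_D.

13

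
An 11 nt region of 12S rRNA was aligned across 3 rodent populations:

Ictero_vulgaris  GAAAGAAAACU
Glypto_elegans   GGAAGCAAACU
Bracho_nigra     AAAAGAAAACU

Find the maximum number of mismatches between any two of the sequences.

3

Pairwise Hamming distances:
  Ictero_vulgaris vs Glypto_elegans: 2
  Ictero_vulgaris vs Bracho_nigra: 1
  Glypto_elegans vs Bracho_nigra: 3
The largest is 3, between Glypto_elegans and Bracho_nigra.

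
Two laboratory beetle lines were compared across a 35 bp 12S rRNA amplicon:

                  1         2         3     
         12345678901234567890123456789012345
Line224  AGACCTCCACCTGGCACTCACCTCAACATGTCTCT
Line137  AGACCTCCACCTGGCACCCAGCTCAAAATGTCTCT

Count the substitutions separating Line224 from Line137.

Mismatches occur at site 18 (T↔C), site 21 (C↔G), site 27 (C↔A).
That gives 3 mismatches out of 35 aligned sites, so the Hamming distance is 3.

3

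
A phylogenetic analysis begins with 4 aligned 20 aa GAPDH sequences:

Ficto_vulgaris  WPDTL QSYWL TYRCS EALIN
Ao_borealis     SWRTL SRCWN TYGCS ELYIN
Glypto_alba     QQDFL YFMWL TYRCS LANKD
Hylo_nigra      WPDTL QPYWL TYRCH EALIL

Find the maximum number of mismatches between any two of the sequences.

14

Pairwise Hamming distances:
  Ficto_vulgaris vs Ao_borealis: 10
  Ficto_vulgaris vs Glypto_alba: 10
  Ficto_vulgaris vs Hylo_nigra: 3
  Ao_borealis vs Glypto_alba: 14
  Ao_borealis vs Hylo_nigra: 12
  Glypto_alba vs Hylo_nigra: 11
The largest is 14, between Ao_borealis and Glypto_alba.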